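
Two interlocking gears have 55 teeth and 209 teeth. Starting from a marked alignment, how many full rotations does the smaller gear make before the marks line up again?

19 rotations

The first common completion time is the LCM of the periods.
55 = 5 × 11
209 = 11 × 19
LCM(55, 209) = 5 × 11 × 19 = 1045.
Rotations for period 55: 1045 / 55 = 19.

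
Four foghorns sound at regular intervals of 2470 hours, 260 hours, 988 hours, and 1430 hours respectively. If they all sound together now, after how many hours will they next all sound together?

They coincide at every common multiple of the periods; the first is the LCM.
2470 = 2 × 5 × 13 × 19
260 = 2^2 × 5 × 13
988 = 2^2 × 13 × 19
1430 = 2 × 5 × 11 × 13
LCM(2470, 260, 988, 1430) = 2^2 × 5 × 11 × 13 × 19 = 54340.

54340 hours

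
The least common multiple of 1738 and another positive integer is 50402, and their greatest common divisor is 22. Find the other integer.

gcd × lcm = product of the two integers, so the other integer is (22 × 50402) / 1738 = 638.

638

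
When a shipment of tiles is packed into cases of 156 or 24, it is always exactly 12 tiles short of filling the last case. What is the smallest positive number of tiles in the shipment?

300

Being 12 short of a full case of size k means N ≡ −12 (mod k), i.e. N + 12 is a multiple of each size.
156 = 2^2 × 3 × 13
24 = 2^3 × 3
LCM(156, 24) = 2^3 × 3 × 13 = 312.
Smallest positive N is 312 − 12 = 300.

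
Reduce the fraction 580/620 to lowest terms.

29/31

580 = 2^2 × 5 × 29
620 = 2^2 × 5 × 31
gcd(580, 620) = 2^2 × 5 = 20.
Divide numerator and denominator by 20: 580/620 = 29/31.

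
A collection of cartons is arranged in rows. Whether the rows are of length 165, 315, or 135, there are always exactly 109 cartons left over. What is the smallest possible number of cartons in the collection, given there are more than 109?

10504

N − 109 must be a common multiple of 165, 315, and 135.
165 = 3 × 5 × 11
315 = 3^2 × 5 × 7
135 = 3^3 × 5
LCM(165, 315, 135) = 3^3 × 5 × 7 × 11 = 10395.
Smallest N > 109 is LCM + 109 = 10395 + 109 = 10504.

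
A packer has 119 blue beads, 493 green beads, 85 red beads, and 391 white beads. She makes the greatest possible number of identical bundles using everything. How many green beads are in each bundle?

29

Number of bundles = gcd(119, 493, 85, 391).
119 = 7 × 17
493 = 17 × 29
85 = 5 × 17
391 = 17 × 23
gcd(119, 493, 85, 391) = 17.
green beads per bundle = 493 / 17 = 29.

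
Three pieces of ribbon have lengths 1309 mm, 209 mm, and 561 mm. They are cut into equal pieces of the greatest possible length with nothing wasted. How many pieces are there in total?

Piece length = gcd(1309, 209, 561).
1309 = 7 × 11 × 17
209 = 11 × 19
561 = 3 × 11 × 17
gcd(1309, 209, 561) = 11.
Total pieces = 1309/11 + 209/11 + 561/11 = 119 + 19 + 51 = 189.

189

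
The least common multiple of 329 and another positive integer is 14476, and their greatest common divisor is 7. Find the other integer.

308

gcd × lcm = product of the two integers, so the other integer is (7 × 14476) / 329 = 308.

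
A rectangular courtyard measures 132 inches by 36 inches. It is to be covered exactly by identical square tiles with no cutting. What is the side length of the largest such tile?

The tile side must divide both 132 and 36, so the largest is their gcd.
132 = 2^2 × 3 × 11
36 = 2^2 × 3^2
gcd(132, 36) = 2^2 × 3 = 12.

12 inches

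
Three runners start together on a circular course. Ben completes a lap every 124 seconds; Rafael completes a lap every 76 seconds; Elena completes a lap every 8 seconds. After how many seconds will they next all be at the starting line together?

4712 seconds

We need the least common multiple of the intervals.
124 = 2^2 × 31
76 = 2^2 × 19
8 = 2^3
LCM(124, 76, 8) = 2^3 × 19 × 31 = 4712.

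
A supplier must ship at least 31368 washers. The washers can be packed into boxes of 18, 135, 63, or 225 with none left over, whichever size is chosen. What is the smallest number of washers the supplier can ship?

The number of washers must be a common multiple of 18, 135, 63, and 225, so a multiple of their LCM.
18 = 2 × 3^2
135 = 3^3 × 5
63 = 3^2 × 7
225 = 3^2 × 5^2
LCM(18, 135, 63, 225) = 2 × 3^3 × 5^2 × 7 = 9450.
Smallest multiple of 9450 that is ≥ 31368: ⌈31368/9450⌉ × 9450 = 4 × 9450 = 37800.

37800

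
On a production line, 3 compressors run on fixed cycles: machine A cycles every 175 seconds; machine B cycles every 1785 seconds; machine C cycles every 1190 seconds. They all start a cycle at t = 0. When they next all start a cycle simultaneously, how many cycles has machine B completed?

10 cycles

They are all back at their starting positions together after one LCM of the periods.
175 = 5^2 × 7
1785 = 3 × 5 × 7 × 17
1190 = 2 × 5 × 7 × 17
LCM(175, 1785, 1190) = 2 × 3 × 5^2 × 7 × 17 = 17850.
Cycles for period 1785: 17850 / 1785 = 10.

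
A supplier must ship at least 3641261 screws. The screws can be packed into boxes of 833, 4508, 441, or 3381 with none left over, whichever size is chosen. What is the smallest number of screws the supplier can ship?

The number of screws must be a common multiple of 833, 4508, 441, and 3381, so a multiple of their LCM.
833 = 7^2 × 17
4508 = 2^2 × 7^2 × 23
441 = 3^2 × 7^2
3381 = 3 × 7^2 × 23
LCM(833, 4508, 441, 3381) = 2^2 × 3^2 × 7^2 × 17 × 23 = 689724.
Smallest multiple of 689724 that is ≥ 3641261: ⌈3641261/689724⌉ × 689724 = 6 × 689724 = 4138344.

4138344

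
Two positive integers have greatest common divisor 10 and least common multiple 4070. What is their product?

40700

For any two positive integers, gcd × lcm = product = 10 × 4070 = 40700.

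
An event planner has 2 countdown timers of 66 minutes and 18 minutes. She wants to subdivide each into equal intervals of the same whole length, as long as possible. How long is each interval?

6 minutes

The interval must divide each timer length; the longest such is the gcd.
66 = 2 × 3 × 11
18 = 2 × 3^2
gcd(66, 18) = 2 × 3 = 6.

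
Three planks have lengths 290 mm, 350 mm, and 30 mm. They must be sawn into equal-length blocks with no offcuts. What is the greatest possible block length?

10 mm

This is the greatest common divisor of 290, 350, and 30.
290 = 2 × 5 × 29
350 = 2 × 5^2 × 7
30 = 2 × 3 × 5
gcd(290, 350, 30) = 2 × 5 = 10.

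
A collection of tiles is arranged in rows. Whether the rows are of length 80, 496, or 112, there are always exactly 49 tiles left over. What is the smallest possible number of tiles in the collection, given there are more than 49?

17409

N − 49 must be a common multiple of 80, 496, and 112.
80 = 2^4 × 5
496 = 2^4 × 31
112 = 2^4 × 7
LCM(80, 496, 112) = 2^4 × 5 × 7 × 31 = 17360.
Smallest N > 49 is LCM + 49 = 17360 + 49 = 17409.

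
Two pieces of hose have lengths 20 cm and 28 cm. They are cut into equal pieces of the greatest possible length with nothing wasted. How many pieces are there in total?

12

Piece length = gcd(20, 28).
20 = 2^2 × 5
28 = 2^2 × 7
gcd(20, 28) = 2^2 = 4.
Total pieces = 20/4 + 28/4 = 5 + 7 = 12.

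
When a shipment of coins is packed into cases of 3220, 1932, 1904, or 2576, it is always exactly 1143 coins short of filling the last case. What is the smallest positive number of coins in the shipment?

655737

Being 1143 short of a full case of size k means N ≡ −1143 (mod k), i.e. N + 1143 is a multiple of each size.
3220 = 2^2 × 5 × 7 × 23
1932 = 2^2 × 3 × 7 × 23
1904 = 2^4 × 7 × 17
2576 = 2^4 × 7 × 23
LCM(3220, 1932, 1904, 2576) = 2^4 × 3 × 5 × 7 × 17 × 23 = 656880.
Smallest positive N is 656880 − 1143 = 655737.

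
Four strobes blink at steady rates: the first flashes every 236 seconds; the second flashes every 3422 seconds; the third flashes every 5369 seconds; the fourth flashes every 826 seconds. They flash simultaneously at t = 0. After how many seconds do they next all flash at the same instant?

622804 seconds

They coincide at every common multiple of the periods; the first is the LCM.
236 = 2^2 × 59
3422 = 2 × 29 × 59
5369 = 7 × 13 × 59
826 = 2 × 7 × 59
LCM(236, 3422, 5369, 826) = 2^2 × 7 × 13 × 29 × 59 = 622804.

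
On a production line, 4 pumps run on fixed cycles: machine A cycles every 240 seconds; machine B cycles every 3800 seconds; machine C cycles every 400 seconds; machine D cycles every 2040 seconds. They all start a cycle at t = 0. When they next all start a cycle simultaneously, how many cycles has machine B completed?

They are all back at their starting positions together after one LCM of the periods.
240 = 2^4 × 3 × 5
3800 = 2^3 × 5^2 × 19
400 = 2^4 × 5^2
2040 = 2^3 × 3 × 5 × 17
LCM(240, 3800, 400, 2040) = 2^4 × 3 × 5^2 × 17 × 19 = 387600.
Cycles for period 3800: 387600 / 3800 = 102.

102 cycles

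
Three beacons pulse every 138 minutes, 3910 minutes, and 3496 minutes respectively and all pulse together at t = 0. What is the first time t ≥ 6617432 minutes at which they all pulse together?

7131840 minutes

Joint pulses occur at multiples of LCM(138, 3910, 3496).
138 = 2 × 3 × 23
3910 = 2 × 5 × 17 × 23
3496 = 2^3 × 19 × 23
LCM(138, 3910, 3496) = 2^3 × 3 × 5 × 17 × 19 × 23 = 891480.
Smallest multiple of 891480 that is ≥ 6617432: ⌈6617432/891480⌉ × 891480 = 8 × 891480 = 7131840.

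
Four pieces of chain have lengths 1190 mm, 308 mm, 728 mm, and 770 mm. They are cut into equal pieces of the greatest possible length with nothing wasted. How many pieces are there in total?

214

Piece length = gcd(1190, 308, 728, 770).
1190 = 2 × 5 × 7 × 17
308 = 2^2 × 7 × 11
728 = 2^3 × 7 × 13
770 = 2 × 5 × 7 × 11
gcd(1190, 308, 728, 770) = 2 × 7 = 14.
Total pieces = 1190/14 + 308/14 + 728/14 + 770/14 = 85 + 22 + 52 + 55 = 214.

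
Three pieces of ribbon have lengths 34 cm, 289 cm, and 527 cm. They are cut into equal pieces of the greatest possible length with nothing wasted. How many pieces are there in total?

Piece length = gcd(34, 289, 527).
34 = 2 × 17
289 = 17^2
527 = 17 × 31
gcd(34, 289, 527) = 17.
Total pieces = 34/17 + 289/17 + 527/17 = 2 + 17 + 31 = 50.

50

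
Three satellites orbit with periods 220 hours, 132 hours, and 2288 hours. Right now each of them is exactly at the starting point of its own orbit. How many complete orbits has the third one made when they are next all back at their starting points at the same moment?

15 orbits

They are all back at their starting positions together after one LCM of the periods.
220 = 2^2 × 5 × 11
132 = 2^2 × 3 × 11
2288 = 2^4 × 11 × 13
LCM(220, 132, 2288) = 2^4 × 3 × 5 × 11 × 13 = 34320.
Orbits for period 2288: 34320 / 2288 = 15.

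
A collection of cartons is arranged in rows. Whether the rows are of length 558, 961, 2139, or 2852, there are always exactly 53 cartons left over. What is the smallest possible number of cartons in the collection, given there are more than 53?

N − 53 must be a common multiple of 558, 961, 2139, and 2852.
558 = 2 × 3^2 × 31
961 = 31^2
2139 = 3 × 23 × 31
2852 = 2^2 × 23 × 31
LCM(558, 961, 2139, 2852) = 2^2 × 3^2 × 23 × 31^2 = 795708.
Smallest N > 53 is LCM + 53 = 795708 + 53 = 795761.

795761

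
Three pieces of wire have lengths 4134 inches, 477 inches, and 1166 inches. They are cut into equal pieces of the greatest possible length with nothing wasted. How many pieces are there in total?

Piece length = gcd(4134, 477, 1166).
4134 = 2 × 3 × 13 × 53
477 = 3^2 × 53
1166 = 2 × 11 × 53
gcd(4134, 477, 1166) = 53.
Total pieces = 4134/53 + 477/53 + 1166/53 = 78 + 9 + 22 = 109.

109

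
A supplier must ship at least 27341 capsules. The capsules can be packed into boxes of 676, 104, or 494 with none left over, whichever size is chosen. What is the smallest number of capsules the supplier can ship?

The number of capsules must be a common multiple of 676, 104, and 494, so a multiple of their LCM.
676 = 2^2 × 13^2
104 = 2^3 × 13
494 = 2 × 13 × 19
LCM(676, 104, 494) = 2^3 × 13^2 × 19 = 25688.
Smallest multiple of 25688 that is ≥ 27341: ⌈27341/25688⌉ × 25688 = 2 × 25688 = 51376.

51376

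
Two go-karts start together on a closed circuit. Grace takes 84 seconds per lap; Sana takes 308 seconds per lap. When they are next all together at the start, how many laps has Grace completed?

11 laps

All finish a whole number of cycles simultaneously at t = LCM of the periods.
84 = 2^2 × 3 × 7
308 = 2^2 × 7 × 11
LCM(84, 308) = 2^2 × 3 × 7 × 11 = 924.
Laps for period 84: 924 / 84 = 11.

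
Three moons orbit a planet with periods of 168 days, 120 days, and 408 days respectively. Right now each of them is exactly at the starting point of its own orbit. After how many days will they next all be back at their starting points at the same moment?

The first simultaneous occurrence is after LCM of the individual periods.
168 = 2^3 × 3 × 7
120 = 2^3 × 3 × 5
408 = 2^3 × 3 × 17
LCM(168, 120, 408) = 2^3 × 3 × 5 × 7 × 17 = 14280.

14280 days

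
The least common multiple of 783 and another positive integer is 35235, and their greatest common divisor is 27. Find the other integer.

gcd × lcm = product of the two integers, so the other integer is (27 × 35235) / 783 = 1215.

1215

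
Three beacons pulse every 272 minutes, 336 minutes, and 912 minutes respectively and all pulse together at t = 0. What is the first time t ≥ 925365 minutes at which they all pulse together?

976752 minutes

Joint pulses occur at multiples of LCM(272, 336, 912).
272 = 2^4 × 17
336 = 2^4 × 3 × 7
912 = 2^4 × 3 × 19
LCM(272, 336, 912) = 2^4 × 3 × 7 × 17 × 19 = 108528.
Smallest multiple of 108528 that is ≥ 925365: ⌈925365/108528⌉ × 108528 = 9 × 108528 = 976752.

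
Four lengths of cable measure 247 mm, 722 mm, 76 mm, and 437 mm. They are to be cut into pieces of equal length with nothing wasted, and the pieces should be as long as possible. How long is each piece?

19 mm

Each piece length must divide every original length, so the longest possible is gcd(247, 722, 76, 437).
247 = 13 × 19
722 = 2 × 19^2
76 = 2^2 × 19
437 = 19 × 23
gcd(247, 722, 76, 437) = 19.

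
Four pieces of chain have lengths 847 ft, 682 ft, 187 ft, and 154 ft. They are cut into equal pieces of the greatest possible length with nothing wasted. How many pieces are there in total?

Piece length = gcd(847, 682, 187, 154).
847 = 7 × 11^2
682 = 2 × 11 × 31
187 = 11 × 17
154 = 2 × 7 × 11
gcd(847, 682, 187, 154) = 11.
Total pieces = 847/11 + 682/11 + 187/11 + 154/11 = 77 + 62 + 17 + 14 = 170.

170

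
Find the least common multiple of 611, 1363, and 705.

611 = 13 × 47
1363 = 29 × 47
705 = 3 × 5 × 47
LCM(611, 1363, 705) = 3 × 5 × 13 × 29 × 47 = 265785.

265785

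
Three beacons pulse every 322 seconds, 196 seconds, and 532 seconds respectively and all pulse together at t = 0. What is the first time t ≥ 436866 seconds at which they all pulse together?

Joint pulses occur at multiples of LCM(322, 196, 532).
322 = 2 × 7 × 23
196 = 2^2 × 7^2
532 = 2^2 × 7 × 19
LCM(322, 196, 532) = 2^2 × 7^2 × 19 × 23 = 85652.
Smallest multiple of 85652 that is ≥ 436866: ⌈436866/85652⌉ × 85652 = 6 × 85652 = 513912.

513912 seconds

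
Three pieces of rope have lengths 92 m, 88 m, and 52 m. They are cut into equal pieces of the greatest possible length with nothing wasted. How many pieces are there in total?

58

Piece length = gcd(92, 88, 52).
92 = 2^2 × 23
88 = 2^3 × 11
52 = 2^2 × 13
gcd(92, 88, 52) = 2^2 = 4.
Total pieces = 92/4 + 88/4 + 52/4 = 23 + 22 + 13 = 58.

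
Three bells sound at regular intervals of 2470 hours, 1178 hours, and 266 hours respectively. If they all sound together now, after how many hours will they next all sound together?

535990 hours

They coincide at every common multiple of the periods; the first is the LCM.
2470 = 2 × 5 × 13 × 19
1178 = 2 × 19 × 31
266 = 2 × 7 × 19
LCM(2470, 1178, 266) = 2 × 5 × 7 × 13 × 19 × 31 = 535990.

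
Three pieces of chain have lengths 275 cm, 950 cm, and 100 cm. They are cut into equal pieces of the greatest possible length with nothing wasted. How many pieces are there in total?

53

Piece length = gcd(275, 950, 100).
275 = 5^2 × 11
950 = 2 × 5^2 × 19
100 = 2^2 × 5^2
gcd(275, 950, 100) = 5^2 = 25.
Total pieces = 275/25 + 950/25 + 100/25 = 11 + 38 + 4 = 53.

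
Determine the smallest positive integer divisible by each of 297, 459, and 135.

25245

297 = 3^3 × 11
459 = 3^3 × 17
135 = 3^3 × 5
LCM(297, 459, 135) = 3^3 × 5 × 11 × 17 = 25245.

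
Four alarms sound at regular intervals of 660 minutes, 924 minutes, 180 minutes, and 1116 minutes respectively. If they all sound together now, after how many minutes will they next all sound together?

The first simultaneous occurrence is after LCM of the individual periods.
660 = 2^2 × 3 × 5 × 11
924 = 2^2 × 3 × 7 × 11
180 = 2^2 × 3^2 × 5
1116 = 2^2 × 3^2 × 31
LCM(660, 924, 180, 1116) = 2^2 × 3^2 × 5 × 7 × 11 × 31 = 429660.

429660 minutes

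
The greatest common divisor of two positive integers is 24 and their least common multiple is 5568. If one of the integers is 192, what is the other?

For two integers, gcd × lcm = product, so the other is (24 × 5568) / 192 = 133632 / 192 = 696.

696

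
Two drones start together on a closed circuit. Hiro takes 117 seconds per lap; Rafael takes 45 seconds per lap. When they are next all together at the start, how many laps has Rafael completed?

All finish a whole number of cycles simultaneously at t = LCM of the periods.
117 = 3^2 × 13
45 = 3^2 × 5
LCM(117, 45) = 3^2 × 5 × 13 = 585.
Laps for period 45: 585 / 45 = 13.

13 laps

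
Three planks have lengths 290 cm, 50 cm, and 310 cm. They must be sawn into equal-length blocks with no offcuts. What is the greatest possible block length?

This is the greatest common divisor of 290, 50, and 310.
290 = 2 × 5 × 29
50 = 2 × 5^2
310 = 2 × 5 × 31
gcd(290, 50, 310) = 2 × 5 = 10.

10 cm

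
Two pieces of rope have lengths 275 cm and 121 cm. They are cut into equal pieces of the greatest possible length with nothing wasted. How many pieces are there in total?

36

Piece length = gcd(275, 121).
275 = 5^2 × 11
121 = 11^2
gcd(275, 121) = 11.
Total pieces = 275/11 + 121/11 = 25 + 11 = 36.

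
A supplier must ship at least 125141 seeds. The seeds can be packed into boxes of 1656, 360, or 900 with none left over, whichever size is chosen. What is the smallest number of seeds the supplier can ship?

The number of seeds must be a common multiple of 1656, 360, and 900, so a multiple of their LCM.
1656 = 2^3 × 3^2 × 23
360 = 2^3 × 3^2 × 5
900 = 2^2 × 3^2 × 5^2
LCM(1656, 360, 900) = 2^3 × 3^2 × 5^2 × 23 = 41400.
Smallest multiple of 41400 that is ≥ 125141: ⌈125141/41400⌉ × 41400 = 4 × 41400 = 165600.

165600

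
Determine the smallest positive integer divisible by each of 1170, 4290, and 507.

167310

1170 = 2 × 3^2 × 5 × 13
4290 = 2 × 3 × 5 × 11 × 13
507 = 3 × 13^2
LCM(1170, 4290, 507) = 2 × 3^2 × 5 × 11 × 13^2 = 167310.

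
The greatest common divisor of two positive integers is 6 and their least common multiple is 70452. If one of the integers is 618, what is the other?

For two integers, gcd × lcm = product, so the other is (6 × 70452) / 618 = 422712 / 618 = 684.

684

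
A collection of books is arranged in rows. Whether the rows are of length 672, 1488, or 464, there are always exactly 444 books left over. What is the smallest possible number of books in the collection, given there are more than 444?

N − 444 must be a common multiple of 672, 1488, and 464.
672 = 2^5 × 3 × 7
1488 = 2^4 × 3 × 31
464 = 2^4 × 29
LCM(672, 1488, 464) = 2^5 × 3 × 7 × 29 × 31 = 604128.
Smallest N > 444 is LCM + 444 = 604128 + 444 = 604572.

604572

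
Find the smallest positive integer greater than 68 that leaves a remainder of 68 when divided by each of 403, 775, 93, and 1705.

332543

N − 68 must be a common multiple of 403, 775, 93, and 1705.
403 = 13 × 31
775 = 5^2 × 31
93 = 3 × 31
1705 = 5 × 11 × 31
LCM(403, 775, 93, 1705) = 3 × 5^2 × 11 × 13 × 31 = 332475.
Smallest N > 68 is LCM + 68 = 332475 + 68 = 332543.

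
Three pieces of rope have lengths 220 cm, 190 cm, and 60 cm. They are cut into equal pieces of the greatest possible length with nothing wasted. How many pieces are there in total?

47

Piece length = gcd(220, 190, 60).
220 = 2^2 × 5 × 11
190 = 2 × 5 × 19
60 = 2^2 × 3 × 5
gcd(220, 190, 60) = 2 × 5 = 10.
Total pieces = 220/10 + 190/10 + 60/10 = 22 + 19 + 6 = 47.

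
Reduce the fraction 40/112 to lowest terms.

5/14

40 = 2^3 × 5
112 = 2^4 × 7
gcd(40, 112) = 2^3 = 8.
Divide numerator and denominator by 8: 40/112 = 5/14.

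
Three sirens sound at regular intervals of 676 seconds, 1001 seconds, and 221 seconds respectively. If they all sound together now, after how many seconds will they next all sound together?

They coincide at every common multiple of the periods; the first is the LCM.
676 = 2^2 × 13^2
1001 = 7 × 11 × 13
221 = 13 × 17
LCM(676, 1001, 221) = 2^2 × 7 × 11 × 13^2 × 17 = 884884.

884884 seconds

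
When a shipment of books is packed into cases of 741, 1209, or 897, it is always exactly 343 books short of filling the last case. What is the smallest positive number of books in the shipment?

Being 343 short of a full case of size k means N ≡ −343 (mod k), i.e. N + 343 is a multiple of each size.
741 = 3 × 13 × 19
1209 = 3 × 13 × 31
897 = 3 × 13 × 23
LCM(741, 1209, 897) = 3 × 13 × 19 × 23 × 31 = 528333.
Smallest positive N is 528333 − 343 = 527990.

527990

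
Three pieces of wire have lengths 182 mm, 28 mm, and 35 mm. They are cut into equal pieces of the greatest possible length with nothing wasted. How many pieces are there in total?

Piece length = gcd(182, 28, 35).
182 = 2 × 7 × 13
28 = 2^2 × 7
35 = 5 × 7
gcd(182, 28, 35) = 7.
Total pieces = 182/7 + 28/7 + 35/7 = 26 + 4 + 5 = 35.

35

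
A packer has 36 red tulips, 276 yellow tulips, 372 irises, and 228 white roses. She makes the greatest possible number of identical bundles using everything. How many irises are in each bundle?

31

Number of bundles = gcd(36, 276, 372, 228).
36 = 2^2 × 3^2
276 = 2^2 × 3 × 23
372 = 2^2 × 3 × 31
228 = 2^2 × 3 × 19
gcd(36, 276, 372, 228) = 2^2 × 3 = 12.
irises per bundle = 372 / 12 = 31.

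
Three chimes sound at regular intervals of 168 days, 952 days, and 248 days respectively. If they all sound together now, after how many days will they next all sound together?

88536 days

We need the least common multiple of the intervals.
168 = 2^3 × 3 × 7
952 = 2^3 × 7 × 17
248 = 2^3 × 31
LCM(168, 952, 248) = 2^3 × 3 × 7 × 17 × 31 = 88536.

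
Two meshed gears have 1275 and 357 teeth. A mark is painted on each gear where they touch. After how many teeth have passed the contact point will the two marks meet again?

They coincide at every common multiple of the periods; the first is the LCM.
1275 = 3 × 5^2 × 17
357 = 3 × 7 × 17
LCM(1275, 357) = 3 × 5^2 × 7 × 17 = 8925.

8925 teeth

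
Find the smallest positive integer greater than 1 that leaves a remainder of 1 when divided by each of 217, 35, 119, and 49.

N − 1 must be a common multiple of 217, 35, 119, and 49.
217 = 7 × 31
35 = 5 × 7
119 = 7 × 17
49 = 7^2
LCM(217, 35, 119, 49) = 5 × 7^2 × 17 × 31 = 129115.
Smallest N > 1 is LCM + 1 = 129115 + 1 = 129116.

129116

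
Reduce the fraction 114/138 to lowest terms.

114 = 2 × 3 × 19
138 = 2 × 3 × 23
gcd(114, 138) = 2 × 3 = 6.
Divide numerator and denominator by 6: 114/138 = 19/23.

19/23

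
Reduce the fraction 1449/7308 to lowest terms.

23/116

1449 = 3^2 × 7 × 23
7308 = 2^2 × 3^2 × 7 × 29
gcd(1449, 7308) = 3^2 × 7 = 63.
Divide numerator and denominator by 63: 1449/7308 = 23/116.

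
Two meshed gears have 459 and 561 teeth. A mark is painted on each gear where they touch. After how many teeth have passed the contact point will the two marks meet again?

They coincide at every common multiple of the periods; the first is the LCM.
459 = 3^3 × 17
561 = 3 × 11 × 17
LCM(459, 561) = 3^3 × 11 × 17 = 5049.

5049 teeth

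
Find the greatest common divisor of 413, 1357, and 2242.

59

413 = 7 × 59
1357 = 23 × 59
2242 = 2 × 19 × 59
gcd(413, 1357, 2242) = 59.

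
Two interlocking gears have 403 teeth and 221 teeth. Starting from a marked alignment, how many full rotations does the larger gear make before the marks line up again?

The first common completion time is the LCM of the periods.
403 = 13 × 31
221 = 13 × 17
LCM(403, 221) = 13 × 17 × 31 = 6851.
Rotations for period 403: 6851 / 403 = 17.

17 rotations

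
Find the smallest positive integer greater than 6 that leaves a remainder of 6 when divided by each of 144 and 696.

4182

N − 6 must be a common multiple of 144 and 696.
144 = 2^4 × 3^2
696 = 2^3 × 3 × 29
LCM(144, 696) = 2^4 × 3^2 × 29 = 4176.
Smallest N > 6 is LCM + 6 = 4176 + 6 = 4182.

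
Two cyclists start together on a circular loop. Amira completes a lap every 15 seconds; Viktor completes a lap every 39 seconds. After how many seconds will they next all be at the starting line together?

The first simultaneous occurrence is after LCM of the individual periods.
15 = 3 × 5
39 = 3 × 13
LCM(15, 39) = 3 × 5 × 13 = 195.

195 seconds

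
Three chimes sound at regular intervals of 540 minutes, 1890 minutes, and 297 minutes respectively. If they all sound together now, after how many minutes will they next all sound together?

41580 minutes

They coincide at every common multiple of the periods; the first is the LCM.
540 = 2^2 × 3^3 × 5
1890 = 2 × 3^3 × 5 × 7
297 = 3^3 × 11
LCM(540, 1890, 297) = 2^2 × 3^3 × 5 × 7 × 11 = 41580.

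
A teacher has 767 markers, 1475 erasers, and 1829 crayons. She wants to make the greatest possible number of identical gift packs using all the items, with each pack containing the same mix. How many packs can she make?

59 packs

The pack count must divide each quantity, so the greatest is gcd(767, 1475, 1829).
767 = 13 × 59
1475 = 5^2 × 59
1829 = 31 × 59
gcd(767, 1475, 1829) = 59.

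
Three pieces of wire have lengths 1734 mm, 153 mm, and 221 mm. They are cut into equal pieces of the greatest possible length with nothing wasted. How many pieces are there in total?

Piece length = gcd(1734, 153, 221).
1734 = 2 × 3 × 17^2
153 = 3^2 × 17
221 = 13 × 17
gcd(1734, 153, 221) = 17.
Total pieces = 1734/17 + 153/17 + 221/17 = 102 + 9 + 13 = 124.

124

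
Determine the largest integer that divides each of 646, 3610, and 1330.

646 = 2 × 17 × 19
3610 = 2 × 5 × 19^2
1330 = 2 × 5 × 7 × 19
gcd(646, 3610, 1330) = 2 × 19 = 38.

38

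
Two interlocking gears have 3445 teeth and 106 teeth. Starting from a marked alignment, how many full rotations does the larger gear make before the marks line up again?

2 rotations

The first common completion time is the LCM of the periods.
3445 = 5 × 13 × 53
106 = 2 × 53
LCM(3445, 106) = 2 × 5 × 13 × 53 = 6890.
Rotations for period 3445: 6890 / 3445 = 2.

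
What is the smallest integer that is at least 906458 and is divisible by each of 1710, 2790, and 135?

The integer must be a common multiple of 1710, 2790, and 135, so a multiple of their LCM.
1710 = 2 × 3^2 × 5 × 19
2790 = 2 × 3^2 × 5 × 31
135 = 3^3 × 5
LCM(1710, 2790, 135) = 2 × 3^3 × 5 × 19 × 31 = 159030.
Smallest multiple of 159030 that is ≥ 906458: ⌈906458/159030⌉ × 159030 = 6 × 159030 = 954180.

954180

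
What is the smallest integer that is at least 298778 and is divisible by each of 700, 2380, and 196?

333200

The integer must be a common multiple of 700, 2380, and 196, so a multiple of their LCM.
700 = 2^2 × 5^2 × 7
2380 = 2^2 × 5 × 7 × 17
196 = 2^2 × 7^2
LCM(700, 2380, 196) = 2^2 × 5^2 × 7^2 × 17 = 83300.
Smallest multiple of 83300 that is ≥ 298778: ⌈298778/83300⌉ × 83300 = 4 × 83300 = 333200.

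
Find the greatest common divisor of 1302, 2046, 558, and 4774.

62

1302 = 2 × 3 × 7 × 31
2046 = 2 × 3 × 11 × 31
558 = 2 × 3^2 × 31
4774 = 2 × 7 × 11 × 31
gcd(1302, 2046, 558, 4774) = 2 × 31 = 62.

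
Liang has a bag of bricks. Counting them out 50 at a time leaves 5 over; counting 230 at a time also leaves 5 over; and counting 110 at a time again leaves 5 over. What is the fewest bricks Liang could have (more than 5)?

N − 5 must be a common multiple of 50, 230, and 110.
50 = 2 × 5^2
230 = 2 × 5 × 23
110 = 2 × 5 × 11
LCM(50, 230, 110) = 2 × 5^2 × 11 × 23 = 12650.
Smallest N > 5 is LCM + 5 = 12650 + 5 = 12655.

12655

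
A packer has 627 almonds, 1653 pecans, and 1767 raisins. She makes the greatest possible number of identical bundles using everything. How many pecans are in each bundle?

Number of bundles = gcd(627, 1653, 1767).
627 = 3 × 11 × 19
1653 = 3 × 19 × 29
1767 = 3 × 19 × 31
gcd(627, 1653, 1767) = 3 × 19 = 57.
pecans per bundle = 1653 / 57 = 29.

29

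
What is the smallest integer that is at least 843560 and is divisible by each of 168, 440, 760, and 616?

877800

The integer must be a common multiple of 168, 440, 760, and 616, so a multiple of their LCM.
168 = 2^3 × 3 × 7
440 = 2^3 × 5 × 11
760 = 2^3 × 5 × 19
616 = 2^3 × 7 × 11
LCM(168, 440, 760, 616) = 2^3 × 3 × 5 × 7 × 11 × 19 = 175560.
Smallest multiple of 175560 that is ≥ 843560: ⌈843560/175560⌉ × 175560 = 5 × 175560 = 877800.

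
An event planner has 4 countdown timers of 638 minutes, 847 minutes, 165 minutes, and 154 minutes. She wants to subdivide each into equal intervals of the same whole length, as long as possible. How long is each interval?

11 minutes

The interval must divide each timer length; the longest such is the gcd.
638 = 2 × 11 × 29
847 = 7 × 11^2
165 = 3 × 5 × 11
154 = 2 × 7 × 11
gcd(638, 847, 165, 154) = 11.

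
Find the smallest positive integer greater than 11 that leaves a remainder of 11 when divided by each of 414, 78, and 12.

N − 11 must be a common multiple of 414, 78, and 12.
414 = 2 × 3^2 × 23
78 = 2 × 3 × 13
12 = 2^2 × 3
LCM(414, 78, 12) = 2^2 × 3^2 × 13 × 23 = 10764.
Smallest N > 11 is LCM + 11 = 10764 + 11 = 10775.

10775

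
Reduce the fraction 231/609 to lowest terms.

231 = 3 × 7 × 11
609 = 3 × 7 × 29
gcd(231, 609) = 3 × 7 = 21.
Divide numerator and denominator by 21: 231/609 = 11/29.

11/29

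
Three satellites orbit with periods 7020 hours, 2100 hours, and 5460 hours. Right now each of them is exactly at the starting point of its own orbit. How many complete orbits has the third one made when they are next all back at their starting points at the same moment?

45 orbits

All finish a whole number of cycles simultaneously at t = LCM of the periods.
7020 = 2^2 × 3^3 × 5 × 13
2100 = 2^2 × 3 × 5^2 × 7
5460 = 2^2 × 3 × 5 × 7 × 13
LCM(7020, 2100, 5460) = 2^2 × 3^3 × 5^2 × 7 × 13 = 245700.
Orbits for period 5460: 245700 / 5460 = 45.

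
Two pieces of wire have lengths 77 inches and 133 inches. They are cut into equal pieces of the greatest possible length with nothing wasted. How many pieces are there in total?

Piece length = gcd(77, 133).
77 = 7 × 11
133 = 7 × 19
gcd(77, 133) = 7.
Total pieces = 77/7 + 133/7 = 11 + 19 = 30.

30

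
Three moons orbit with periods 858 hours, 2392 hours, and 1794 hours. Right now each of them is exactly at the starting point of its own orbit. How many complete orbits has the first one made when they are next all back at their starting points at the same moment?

92 orbits

All finish a whole number of cycles simultaneously at t = LCM of the periods.
858 = 2 × 3 × 11 × 13
2392 = 2^3 × 13 × 23
1794 = 2 × 3 × 13 × 23
LCM(858, 2392, 1794) = 2^3 × 3 × 11 × 13 × 23 = 78936.
Orbits for period 858: 78936 / 858 = 92.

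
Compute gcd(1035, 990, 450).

45

1035 = 3^2 × 5 × 23
990 = 2 × 3^2 × 5 × 11
450 = 2 × 3^2 × 5^2
gcd(1035, 990, 450) = 3^2 × 5 = 45.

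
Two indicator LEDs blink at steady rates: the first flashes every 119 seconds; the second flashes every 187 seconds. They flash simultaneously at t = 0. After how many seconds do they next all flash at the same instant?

They coincide at every common multiple of the periods; the first is the LCM.
119 = 7 × 17
187 = 11 × 17
LCM(119, 187) = 7 × 11 × 17 = 1309.

1309 seconds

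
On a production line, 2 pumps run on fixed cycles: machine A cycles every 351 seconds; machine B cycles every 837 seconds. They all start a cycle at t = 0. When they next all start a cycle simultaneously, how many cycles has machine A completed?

They are all back at their starting positions together after one LCM of the periods.
351 = 3^3 × 13
837 = 3^3 × 31
LCM(351, 837) = 3^3 × 13 × 31 = 10881.
Cycles for period 351: 10881 / 351 = 31.

31 cycles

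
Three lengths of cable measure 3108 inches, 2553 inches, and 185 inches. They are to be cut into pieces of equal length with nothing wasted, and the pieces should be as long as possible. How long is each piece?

The greatest length dividing all of 3108, 2553, and 185 is their gcd.
3108 = 2^2 × 3 × 7 × 37
2553 = 3 × 23 × 37
185 = 5 × 37
gcd(3108, 2553, 185) = 37.

37 inches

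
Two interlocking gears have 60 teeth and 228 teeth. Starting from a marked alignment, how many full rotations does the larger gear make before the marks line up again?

They are all back at their starting positions together after one LCM of the periods.
60 = 2^2 × 3 × 5
228 = 2^2 × 3 × 19
LCM(60, 228) = 2^2 × 3 × 5 × 19 = 1140.
Rotations for period 228: 1140 / 228 = 5.

5 rotations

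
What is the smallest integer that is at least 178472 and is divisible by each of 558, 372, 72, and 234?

203112

The integer must be a common multiple of 558, 372, 72, and 234, so a multiple of their LCM.
558 = 2 × 3^2 × 31
372 = 2^2 × 3 × 31
72 = 2^3 × 3^2
234 = 2 × 3^2 × 13
LCM(558, 372, 72, 234) = 2^3 × 3^2 × 13 × 31 = 29016.
Smallest multiple of 29016 that is ≥ 178472: ⌈178472/29016⌉ × 29016 = 7 × 29016 = 203112.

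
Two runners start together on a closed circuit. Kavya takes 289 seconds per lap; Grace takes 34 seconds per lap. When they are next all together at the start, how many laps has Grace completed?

17 laps

All finish a whole number of cycles simultaneously at t = LCM of the periods.
289 = 17^2
34 = 2 × 17
LCM(289, 34) = 2 × 17^2 = 578.
Laps for period 34: 578 / 34 = 17.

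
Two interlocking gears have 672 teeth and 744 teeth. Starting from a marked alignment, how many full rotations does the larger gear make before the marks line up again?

28 rotations

All finish a whole number of cycles simultaneously at t = LCM of the periods.
672 = 2^5 × 3 × 7
744 = 2^3 × 3 × 31
LCM(672, 744) = 2^5 × 3 × 7 × 31 = 20832.
Rotations for period 744: 20832 / 744 = 28.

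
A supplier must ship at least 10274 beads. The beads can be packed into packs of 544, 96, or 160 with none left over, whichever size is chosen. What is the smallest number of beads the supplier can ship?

16320

The number of beads must be a common multiple of 544, 96, and 160, so a multiple of their LCM.
544 = 2^5 × 17
96 = 2^5 × 3
160 = 2^5 × 5
LCM(544, 96, 160) = 2^5 × 3 × 5 × 17 = 8160.
Smallest multiple of 8160 that is ≥ 10274: ⌈10274/8160⌉ × 8160 = 2 × 8160 = 16320.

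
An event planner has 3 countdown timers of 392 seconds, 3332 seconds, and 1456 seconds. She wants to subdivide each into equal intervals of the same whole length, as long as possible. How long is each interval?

28 seconds

The interval must divide each timer length; the longest such is the gcd.
392 = 2^3 × 7^2
3332 = 2^2 × 7^2 × 17
1456 = 2^4 × 7 × 13
gcd(392, 3332, 1456) = 2^2 × 7 = 28.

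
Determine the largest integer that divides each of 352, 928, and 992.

352 = 2^5 × 11
928 = 2^5 × 29
992 = 2^5 × 31
gcd(352, 928, 992) = 2^5 = 32.

32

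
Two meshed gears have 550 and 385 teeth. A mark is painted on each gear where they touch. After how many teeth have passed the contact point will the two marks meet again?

3850 teeth

The first simultaneous occurrence is after LCM of the individual periods.
550 = 2 × 5^2 × 11
385 = 5 × 7 × 11
LCM(550, 385) = 2 × 5^2 × 7 × 11 = 3850.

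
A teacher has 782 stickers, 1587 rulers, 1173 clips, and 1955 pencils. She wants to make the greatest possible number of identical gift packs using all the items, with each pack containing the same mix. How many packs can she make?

23 packs

The pack count must divide each quantity, so the greatest is gcd(782, 1587, 1173, 1955).
782 = 2 × 17 × 23
1587 = 3 × 23^2
1173 = 3 × 17 × 23
1955 = 5 × 17 × 23
gcd(782, 1587, 1173, 1955) = 23.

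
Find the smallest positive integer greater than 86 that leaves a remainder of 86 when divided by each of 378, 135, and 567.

N − 86 must be a common multiple of 378, 135, and 567.
378 = 2 × 3^3 × 7
135 = 3^3 × 5
567 = 3^4 × 7
LCM(378, 135, 567) = 2 × 3^4 × 5 × 7 = 5670.
Smallest N > 86 is LCM + 86 = 5670 + 86 = 5756.

5756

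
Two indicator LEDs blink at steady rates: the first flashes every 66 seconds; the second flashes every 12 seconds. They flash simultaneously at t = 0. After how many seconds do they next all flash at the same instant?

132 seconds

The first simultaneous occurrence is after LCM of the individual periods.
66 = 2 × 3 × 11
12 = 2^2 × 3
LCM(66, 12) = 2^2 × 3 × 11 = 132.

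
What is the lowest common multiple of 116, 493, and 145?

9860

116 = 2^2 × 29
493 = 17 × 29
145 = 5 × 29
LCM(116, 493, 145) = 2^2 × 5 × 17 × 29 = 9860.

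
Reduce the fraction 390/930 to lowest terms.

390 = 2 × 3 × 5 × 13
930 = 2 × 3 × 5 × 31
gcd(390, 930) = 2 × 3 × 5 = 30.
Divide numerator and denominator by 30: 390/930 = 13/31.

13/31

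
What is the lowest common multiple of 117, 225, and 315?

20475

117 = 3^2 × 13
225 = 3^2 × 5^2
315 = 3^2 × 5 × 7
LCM(117, 225, 315) = 3^2 × 5^2 × 7 × 13 = 20475.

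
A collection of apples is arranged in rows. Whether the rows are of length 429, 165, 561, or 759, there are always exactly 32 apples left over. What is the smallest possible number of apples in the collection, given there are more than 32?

N − 32 must be a common multiple of 429, 165, 561, and 759.
429 = 3 × 11 × 13
165 = 3 × 5 × 11
561 = 3 × 11 × 17
759 = 3 × 11 × 23
LCM(429, 165, 561, 759) = 3 × 5 × 11 × 13 × 17 × 23 = 838695.
Smallest N > 32 is LCM + 32 = 838695 + 32 = 838727.

838727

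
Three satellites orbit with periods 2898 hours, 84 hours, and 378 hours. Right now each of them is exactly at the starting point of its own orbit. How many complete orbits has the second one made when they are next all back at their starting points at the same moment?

All finish a whole number of cycles simultaneously at t = LCM of the periods.
2898 = 2 × 3^2 × 7 × 23
84 = 2^2 × 3 × 7
378 = 2 × 3^3 × 7
LCM(2898, 84, 378) = 2^2 × 3^3 × 7 × 23 = 17388.
Orbits for period 84: 17388 / 84 = 207.

207 orbits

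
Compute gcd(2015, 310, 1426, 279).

2015 = 5 × 13 × 31
310 = 2 × 5 × 31
1426 = 2 × 23 × 31
279 = 3^2 × 31
gcd(2015, 310, 1426, 279) = 31.

31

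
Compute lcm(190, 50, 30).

190 = 2 × 5 × 19
50 = 2 × 5^2
30 = 2 × 3 × 5
LCM(190, 50, 30) = 2 × 3 × 5^2 × 19 = 2850.

2850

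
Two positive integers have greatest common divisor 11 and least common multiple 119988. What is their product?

For any two positive integers, gcd × lcm = product = 11 × 119988 = 1319868.

1319868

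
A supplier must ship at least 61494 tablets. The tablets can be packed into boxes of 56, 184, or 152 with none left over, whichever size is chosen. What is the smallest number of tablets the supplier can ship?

73416

The number of tablets must be a common multiple of 56, 184, and 152, so a multiple of their LCM.
56 = 2^3 × 7
184 = 2^3 × 23
152 = 2^3 × 19
LCM(56, 184, 152) = 2^3 × 7 × 19 × 23 = 24472.
Smallest multiple of 24472 that is ≥ 61494: ⌈61494/24472⌉ × 24472 = 3 × 24472 = 73416.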